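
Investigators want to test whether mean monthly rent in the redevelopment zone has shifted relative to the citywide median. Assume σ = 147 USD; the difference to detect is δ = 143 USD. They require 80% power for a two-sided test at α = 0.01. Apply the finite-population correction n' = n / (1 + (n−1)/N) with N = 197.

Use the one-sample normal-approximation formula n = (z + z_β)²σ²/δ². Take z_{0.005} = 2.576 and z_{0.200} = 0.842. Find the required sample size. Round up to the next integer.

n = (z_{α/2} + z_β)² · σ² / δ²
  = (2.576 + 0.842)² · 147² / 143²
  = 11.6827 · 21609 / 20449
  = 12.35
Finite-population correction (N = 197): 12.35 / (1 + (12.35 − 1)/197) = 11.67.
Round up → n = 12.

n = 12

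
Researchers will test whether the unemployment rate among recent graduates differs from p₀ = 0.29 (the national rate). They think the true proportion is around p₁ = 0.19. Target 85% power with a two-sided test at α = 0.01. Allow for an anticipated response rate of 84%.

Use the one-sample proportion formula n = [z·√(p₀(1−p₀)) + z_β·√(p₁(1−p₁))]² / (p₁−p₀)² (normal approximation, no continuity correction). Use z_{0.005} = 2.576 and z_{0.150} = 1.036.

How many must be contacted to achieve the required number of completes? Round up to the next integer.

n = 296

n = [z_{α/2}·√(p₀q₀) + z_β·√(p₁q₁)]² / (p₁ − p₀)²
  = [2.576·√(0.29·0.71) + 1.036·√(0.19·0.81)]² / (-0.10)²
  = [2.576·0.4538 + 1.036·0.3923]² / 0.0100
  = [1.5753]² / 0.0100
  = 248.16
Adjust for 84% response: 248.16 / 0.84 = 295.43.
Round up → n = 296.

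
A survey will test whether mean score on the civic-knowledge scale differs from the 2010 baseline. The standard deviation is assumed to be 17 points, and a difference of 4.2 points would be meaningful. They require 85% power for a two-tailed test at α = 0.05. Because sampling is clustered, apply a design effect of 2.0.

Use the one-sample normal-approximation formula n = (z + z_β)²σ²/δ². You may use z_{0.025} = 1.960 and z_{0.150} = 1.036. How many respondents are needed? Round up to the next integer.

n = (z_{α/2} + z_β)² · σ² / δ²
  = (1.960 + 1.036)² · 17² / 4.2²
  = 8.9760 · 289 / 17.64
  = 147.06
Design effect: 2.0 × 147.06 = 294.11.
Round up → n = 295.

n = 295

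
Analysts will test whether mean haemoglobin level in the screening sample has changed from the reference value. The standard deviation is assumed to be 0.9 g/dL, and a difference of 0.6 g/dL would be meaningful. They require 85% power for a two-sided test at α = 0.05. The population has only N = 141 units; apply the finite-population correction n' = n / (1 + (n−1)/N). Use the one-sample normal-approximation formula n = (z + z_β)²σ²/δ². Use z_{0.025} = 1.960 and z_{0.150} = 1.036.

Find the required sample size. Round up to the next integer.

n = 18

n = (z_{α/2} + z_β)² · σ² / δ²
  = (1.960 + 1.036)² · 0.9² / 0.6²
  = 8.9760 · 0.81 / 0.36
  = 20.20
Finite-population correction (N = 141): 20.20 / (1 + (20.20 − 1)/141) = 17.78.
Round up → n = 18.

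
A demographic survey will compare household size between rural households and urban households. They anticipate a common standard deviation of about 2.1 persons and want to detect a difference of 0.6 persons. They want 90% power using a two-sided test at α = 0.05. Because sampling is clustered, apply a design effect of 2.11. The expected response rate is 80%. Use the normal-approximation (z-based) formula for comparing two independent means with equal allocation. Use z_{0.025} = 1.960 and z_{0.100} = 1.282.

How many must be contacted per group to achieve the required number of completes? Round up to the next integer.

n = 680 per group

n = (z_{α/2} + z_β)² · (σ₁² + σ₂²) / δ²
  = (1.960 + 1.282)² · (2·2.1² = 8.82) / 0.6²
  = 10.5106 · 8.82 / 0.36
  = 257.51
Design effect: 2.11 × 257.51 = 543.34.
Adjust for 80% response: 543.34 / 0.80 = 679.18.
Round up → n = 680 per group.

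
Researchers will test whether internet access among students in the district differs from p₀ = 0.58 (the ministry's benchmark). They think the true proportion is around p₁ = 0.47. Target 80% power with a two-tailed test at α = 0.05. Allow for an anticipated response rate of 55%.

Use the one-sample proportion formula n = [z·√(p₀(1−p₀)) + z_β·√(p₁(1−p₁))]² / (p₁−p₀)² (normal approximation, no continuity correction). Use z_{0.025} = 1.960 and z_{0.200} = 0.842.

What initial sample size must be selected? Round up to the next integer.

n = [z_{α/2}·√(p₀q₀) + z_β·√(p₁q₁)]² / (p₁ − p₀)²
  = [1.960·√(0.58·0.42) + 0.842·√(0.47·0.53)]² / (-0.11)²
  = [1.960·0.4936 + 0.842·0.4991]² / 0.0121
  = [1.3876]² / 0.0121
  = 159.13
Adjust for 55% response: 159.13 / 0.55 = 289.33.
Round up → n = 290.

n = 290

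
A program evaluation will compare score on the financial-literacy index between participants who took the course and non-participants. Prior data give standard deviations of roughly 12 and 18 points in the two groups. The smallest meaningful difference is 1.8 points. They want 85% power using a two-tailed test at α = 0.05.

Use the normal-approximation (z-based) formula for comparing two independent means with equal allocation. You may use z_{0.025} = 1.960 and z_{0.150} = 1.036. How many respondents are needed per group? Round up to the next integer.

n = 1297 per group

n = (z_{α/2} + z_β)² · (σ₁² + σ₂²) / δ²
  = (1.960 + 1.036)² · (12² + 18² = 468) / 1.8²
  = 8.9760 · 468 / 3.24
  = 1296.54
Round up → n = 1297 per group.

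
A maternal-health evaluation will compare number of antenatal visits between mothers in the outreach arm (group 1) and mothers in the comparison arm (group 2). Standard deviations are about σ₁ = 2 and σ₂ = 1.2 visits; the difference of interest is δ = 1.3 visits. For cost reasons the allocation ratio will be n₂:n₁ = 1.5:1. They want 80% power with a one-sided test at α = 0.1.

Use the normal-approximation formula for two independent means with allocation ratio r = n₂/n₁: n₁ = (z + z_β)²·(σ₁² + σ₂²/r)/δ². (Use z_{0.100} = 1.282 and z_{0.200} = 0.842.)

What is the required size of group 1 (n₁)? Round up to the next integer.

n₁ = (z_α + z_β)² · (σ₁² + σ₂²/r) / δ²
   = (1.282 + 0.842)² · (2² + 1.2²/1.5) / 1.3²
   = 4.5114 · (4 + 0.96) / 1.69
   = 4.5114 · 4.96 / 1.69
   = 13.24
Round up → n₁ = 14; n₂ = r·n₁ = 1.5 × 14 = 21.

n₁ = 14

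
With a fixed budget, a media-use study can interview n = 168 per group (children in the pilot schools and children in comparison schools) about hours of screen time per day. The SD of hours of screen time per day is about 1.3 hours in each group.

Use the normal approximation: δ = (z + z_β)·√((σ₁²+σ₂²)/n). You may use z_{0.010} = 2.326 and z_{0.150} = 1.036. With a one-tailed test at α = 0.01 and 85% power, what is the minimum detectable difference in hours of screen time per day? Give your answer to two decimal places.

Minimum detectable difference ≈ 0.48 hours

δ = (z_α + z_β) · √((σ₁²+σ₂²)/n)
  = (2.326 + 1.036) · √(3.38/168)
  = 3.362 · √0.02012
  = 3.362 · 0.1418
  = 0.4769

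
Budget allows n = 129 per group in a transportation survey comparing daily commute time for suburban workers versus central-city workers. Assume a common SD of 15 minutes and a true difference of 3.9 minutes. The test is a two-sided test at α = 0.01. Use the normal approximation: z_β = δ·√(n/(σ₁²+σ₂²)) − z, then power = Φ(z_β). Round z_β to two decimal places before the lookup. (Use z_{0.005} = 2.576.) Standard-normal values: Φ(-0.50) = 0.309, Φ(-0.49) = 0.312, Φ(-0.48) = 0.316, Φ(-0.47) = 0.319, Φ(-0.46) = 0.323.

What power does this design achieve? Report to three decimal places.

z_β = δ·√(n/(σ₁²+σ₂²)) − z_{α/2}
    = 3.9 · √(129/450) − 2.576
    = 3.9 · 0.53541 − 2.576
    = 2.0881 − 2.576 = -0.4879 → -0.49
Power = Φ(-0.49) = 0.312.

Power ≈ 0.312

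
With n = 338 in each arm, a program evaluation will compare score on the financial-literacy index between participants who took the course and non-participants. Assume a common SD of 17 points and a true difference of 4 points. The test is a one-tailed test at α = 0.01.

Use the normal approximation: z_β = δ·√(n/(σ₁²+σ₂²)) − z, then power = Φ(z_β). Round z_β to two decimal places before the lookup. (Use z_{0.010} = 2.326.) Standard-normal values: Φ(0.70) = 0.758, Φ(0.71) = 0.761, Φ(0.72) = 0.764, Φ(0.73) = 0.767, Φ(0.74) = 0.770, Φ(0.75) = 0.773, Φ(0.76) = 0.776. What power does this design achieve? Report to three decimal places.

Power ≈ 0.767

z_β = δ·√(n/(σ₁²+σ₂²)) − z_α
    = 4 · √(338/578) − 2.326
    = 4 · 0.76471 − 2.326
    = 3.0588 − 2.326 = 0.7328 → 0.73
Power = Φ(0.73) = 0.767.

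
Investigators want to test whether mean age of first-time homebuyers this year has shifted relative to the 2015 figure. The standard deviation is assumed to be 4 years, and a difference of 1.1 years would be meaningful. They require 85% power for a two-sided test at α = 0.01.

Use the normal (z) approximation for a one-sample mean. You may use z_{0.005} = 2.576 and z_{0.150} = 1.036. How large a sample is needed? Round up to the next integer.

n = 173

n = (z_{α/2} + z_β)² · σ² / δ²
  = (2.576 + 1.036)² · 4² / 1.1²
  = 13.0465 · 16 / 1.21
  = 172.52
Round up → n = 173.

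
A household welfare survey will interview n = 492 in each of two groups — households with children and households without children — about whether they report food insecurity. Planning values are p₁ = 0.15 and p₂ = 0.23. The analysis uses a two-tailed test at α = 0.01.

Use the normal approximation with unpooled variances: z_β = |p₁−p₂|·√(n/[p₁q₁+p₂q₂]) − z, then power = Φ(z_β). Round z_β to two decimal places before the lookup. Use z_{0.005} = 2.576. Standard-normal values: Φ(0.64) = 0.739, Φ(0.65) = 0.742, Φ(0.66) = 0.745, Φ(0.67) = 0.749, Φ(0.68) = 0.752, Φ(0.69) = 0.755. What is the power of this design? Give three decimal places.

Power ≈ 0.739

z_β = |p₁−p₂|·√(n/[p₁q₁+p₂q₂]) − z_{α/2}
    = 0.08 · √(492/0.3046) − 2.576
    = 0.08 · 40.1900 − 2.576
    = 3.2152 − 2.576 = 0.6392 → 0.64
Power = Φ(0.64) = 0.739.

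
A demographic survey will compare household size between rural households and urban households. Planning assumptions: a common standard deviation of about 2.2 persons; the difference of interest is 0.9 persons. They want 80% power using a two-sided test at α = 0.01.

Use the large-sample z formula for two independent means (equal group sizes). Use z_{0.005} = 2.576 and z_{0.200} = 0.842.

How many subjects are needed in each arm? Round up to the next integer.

n = (z_{α/2} + z_β)² · (σ₁² + σ₂²) / δ²
  = (2.576 + 0.842)² · (2·2.2² = 9.68) / 0.9²
  = 11.6827 · 9.68 / 0.81
  = 139.62
Round up → n = 140 per group.

n = 140 per group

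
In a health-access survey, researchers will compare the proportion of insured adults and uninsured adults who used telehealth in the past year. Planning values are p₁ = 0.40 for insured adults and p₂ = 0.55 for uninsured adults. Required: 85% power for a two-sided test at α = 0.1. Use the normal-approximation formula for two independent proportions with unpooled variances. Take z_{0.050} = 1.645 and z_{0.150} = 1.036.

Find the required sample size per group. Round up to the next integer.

n = (z_{α/2} + z_β)² · [p₁(1−p₁) + p₂(1−p₂)] / (p₁ − p₂)²
  = (1.645 + 1.036)² · (0.40·0.60 + 0.55·0.45) / (-0.15)²
  = (2.681)² · (0.2400 + 0.2475) / 0.0225
  = 7.1878 · 0.4875 / 0.0225
  = 155.73
Round up → n = 156 per group.

n = 156 per group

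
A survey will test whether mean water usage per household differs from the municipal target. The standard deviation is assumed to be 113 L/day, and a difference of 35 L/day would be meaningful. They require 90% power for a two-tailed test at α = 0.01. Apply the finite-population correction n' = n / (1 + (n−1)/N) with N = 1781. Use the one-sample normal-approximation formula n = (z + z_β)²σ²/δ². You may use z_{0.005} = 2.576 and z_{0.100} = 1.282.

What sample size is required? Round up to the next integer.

n = 143

n = (z_{α/2} + z_β)² · σ² / δ²
  = (2.576 + 1.282)² · 113² / 35²
  = 14.8842 · 12769 / 1225
  = 155.15
Finite-population correction (N = 1781): 155.15 / (1 + (155.15 − 1)/1781) = 142.79.
Round up → n = 143.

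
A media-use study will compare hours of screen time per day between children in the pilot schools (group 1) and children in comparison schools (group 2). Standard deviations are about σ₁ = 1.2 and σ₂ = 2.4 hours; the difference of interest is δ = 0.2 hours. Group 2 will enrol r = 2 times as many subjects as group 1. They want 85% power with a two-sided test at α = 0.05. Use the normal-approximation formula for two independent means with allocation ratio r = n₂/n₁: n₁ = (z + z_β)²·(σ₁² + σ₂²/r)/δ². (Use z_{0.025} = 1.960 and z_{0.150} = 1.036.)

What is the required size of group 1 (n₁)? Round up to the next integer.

n₁ = (z_{α/2} + z_β)² · (σ₁² + σ₂²/r) / δ²
   = (1.960 + 1.036)² · (1.2² + 2.4²/2) / 0.2²
   = 8.9760 · (1.44 + 2.88) / 0.04
   = 8.9760 · 4.32 / 0.04
   = 969.41
Round up → n₁ = 970; n₂ = r·n₁ = 2 × 970 = 1940.

n₁ = 970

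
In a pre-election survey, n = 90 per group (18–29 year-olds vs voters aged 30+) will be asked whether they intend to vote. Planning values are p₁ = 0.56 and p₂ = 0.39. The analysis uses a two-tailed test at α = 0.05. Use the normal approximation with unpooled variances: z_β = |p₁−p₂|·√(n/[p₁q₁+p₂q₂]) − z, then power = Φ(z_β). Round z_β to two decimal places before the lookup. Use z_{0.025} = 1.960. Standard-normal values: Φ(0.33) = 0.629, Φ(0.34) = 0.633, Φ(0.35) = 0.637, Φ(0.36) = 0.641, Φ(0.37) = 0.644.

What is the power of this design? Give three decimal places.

z_β = |p₁−p₂|·√(n/[p₁q₁+p₂q₂]) − z_{α/2}
    = 0.17 · √(90/0.4843) − 1.960
    = 0.17 · 13.6321 − 1.960
    = 2.3175 − 1.960 = 0.3575 → 0.36
Power = Φ(0.36) = 0.641.

Power ≈ 0.641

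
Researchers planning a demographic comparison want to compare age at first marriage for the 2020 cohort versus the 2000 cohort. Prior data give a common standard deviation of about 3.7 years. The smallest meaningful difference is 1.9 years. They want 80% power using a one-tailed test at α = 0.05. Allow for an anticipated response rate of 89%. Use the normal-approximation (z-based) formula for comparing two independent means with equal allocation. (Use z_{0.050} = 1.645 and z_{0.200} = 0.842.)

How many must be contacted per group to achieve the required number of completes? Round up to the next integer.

n = 53 per group

n = (z_α + z_β)² · (σ₁² + σ₂²) / δ²
  = (1.645 + 0.842)² · (2·3.7² = 27.38) / 1.9²
  = 6.1852 · 27.38 / 3.61
  = 46.91
Adjust for 89% response: 46.91 / 0.89 = 52.71.
Round up → n = 53 per group.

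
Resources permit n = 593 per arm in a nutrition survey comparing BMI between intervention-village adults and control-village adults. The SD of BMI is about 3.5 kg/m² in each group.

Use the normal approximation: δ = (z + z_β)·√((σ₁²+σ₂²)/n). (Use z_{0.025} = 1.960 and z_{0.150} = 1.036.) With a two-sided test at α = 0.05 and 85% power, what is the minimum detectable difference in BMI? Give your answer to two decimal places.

δ = (z_{α/2} + z_β) · √((σ₁²+σ₂²)/n)
  = (1.960 + 1.036) · √(24.5/593)
  = 2.996 · √0.04132
  = 2.996 · 0.2033
  = 0.6090

Minimum detectable difference ≈ 0.61 kg/m²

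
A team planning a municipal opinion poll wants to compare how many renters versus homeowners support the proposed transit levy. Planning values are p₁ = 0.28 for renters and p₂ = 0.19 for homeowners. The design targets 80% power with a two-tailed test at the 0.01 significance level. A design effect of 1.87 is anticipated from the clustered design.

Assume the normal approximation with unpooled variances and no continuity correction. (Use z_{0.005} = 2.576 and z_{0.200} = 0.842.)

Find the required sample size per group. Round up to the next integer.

n = (z_{α/2} + z_β)² · [p₁(1−p₁) + p₂(1−p₂)] / (p₁ − p₂)²
  = (2.576 + 0.842)² · (0.28·0.72 + 0.19·0.81) / (0.09)²
  = (3.418)² · (0.2016 + 0.1539) / 0.0081
  = 11.6827 · 0.3555 / 0.0081
  = 512.74
Design effect: 1.87 × 512.74 = 958.83.
Round up → n = 959 per group.

n = 959 per group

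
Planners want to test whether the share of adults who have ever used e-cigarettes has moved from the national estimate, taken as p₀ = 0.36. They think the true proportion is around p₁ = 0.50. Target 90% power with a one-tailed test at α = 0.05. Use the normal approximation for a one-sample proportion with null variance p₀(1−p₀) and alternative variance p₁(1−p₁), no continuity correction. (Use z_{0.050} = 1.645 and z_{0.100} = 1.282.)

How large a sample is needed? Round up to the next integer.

n = 105

n = [z_α·√(p₀q₀) + z_β·√(p₁q₁)]² / (p₁ − p₀)²
  = [1.645·√(0.36·0.64) + 1.282·√(0.50·0.50)]² / (0.14)²
  = [1.645·0.4800 + 1.282·0.5000]² / 0.0196
  = [1.4306]² / 0.0196
  = 104.42
Round up → n = 105.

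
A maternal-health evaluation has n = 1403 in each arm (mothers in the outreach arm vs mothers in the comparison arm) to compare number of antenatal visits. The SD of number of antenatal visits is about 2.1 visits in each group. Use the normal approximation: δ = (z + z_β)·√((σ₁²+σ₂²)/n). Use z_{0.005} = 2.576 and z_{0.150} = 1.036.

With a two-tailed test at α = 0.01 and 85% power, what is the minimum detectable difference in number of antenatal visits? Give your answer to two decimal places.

Minimum detectable difference ≈ 0.29 visits

δ = (z_{α/2} + z_β) · √((σ₁²+σ₂²)/n)
  = (2.576 + 1.036) · √(8.82/1403)
  = 3.612 · √0.00629
  = 3.612 · 0.0793
  = 0.2864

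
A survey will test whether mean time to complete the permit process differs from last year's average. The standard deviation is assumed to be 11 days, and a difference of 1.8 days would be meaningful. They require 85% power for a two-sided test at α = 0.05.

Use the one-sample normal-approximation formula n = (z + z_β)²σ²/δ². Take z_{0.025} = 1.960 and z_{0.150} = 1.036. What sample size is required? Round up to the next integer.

n = (z_{α/2} + z_β)² · σ² / δ²
  = (1.960 + 1.036)² · 11² / 1.8²
  = 8.9760 · 121 / 3.24
  = 335.22
Round up → n = 336.

n = 336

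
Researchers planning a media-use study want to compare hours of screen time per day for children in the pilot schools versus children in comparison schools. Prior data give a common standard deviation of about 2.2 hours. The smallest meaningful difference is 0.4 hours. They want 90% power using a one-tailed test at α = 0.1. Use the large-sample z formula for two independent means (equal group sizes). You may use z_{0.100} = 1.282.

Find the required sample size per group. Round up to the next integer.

n = 398 per group

n = (z_α + z_β)² · (σ₁² + σ₂²) / δ²
  = (1.282 + 1.282)² · (2·2.2² = 9.68) / 0.4²
  = 6.5741 · 9.68 / 0.16
  = 397.73
Round up → n = 398 per group.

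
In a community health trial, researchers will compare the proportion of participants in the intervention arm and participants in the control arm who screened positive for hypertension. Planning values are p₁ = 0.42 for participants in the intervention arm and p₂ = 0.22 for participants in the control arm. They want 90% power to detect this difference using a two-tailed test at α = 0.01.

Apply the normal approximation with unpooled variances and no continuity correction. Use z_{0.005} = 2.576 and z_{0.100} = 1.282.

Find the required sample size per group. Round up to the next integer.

n = (z_{α/2} + z_β)² · [p₁(1−p₁) + p₂(1−p₂)] / (p₁ − p₂)²
  = (2.576 + 1.282)² · (0.42·0.58 + 0.22·0.78) / (0.20)²
  = (3.858)² · (0.2436 + 0.1716) / 0.0400
  = 14.8842 · 0.4152 / 0.0400
  = 154.50
Round up → n = 155 per group.

n = 155 per group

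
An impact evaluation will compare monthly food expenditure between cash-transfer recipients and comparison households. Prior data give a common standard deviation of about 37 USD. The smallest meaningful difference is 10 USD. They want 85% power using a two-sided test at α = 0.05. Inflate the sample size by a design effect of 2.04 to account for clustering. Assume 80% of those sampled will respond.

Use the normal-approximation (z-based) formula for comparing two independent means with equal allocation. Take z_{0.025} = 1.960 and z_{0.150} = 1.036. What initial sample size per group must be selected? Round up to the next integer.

n = 627 per group

n = (z_{α/2} + z_β)² · (σ₁² + σ₂²) / δ²
  = (1.960 + 1.036)² · (2·37² = 2738) / 10²
  = 8.9760 · 2738 / 100
  = 245.76
Design effect: 2.04 × 245.76 = 501.36.
Adjust for 80% response: 501.36 / 0.80 = 626.70.
Round up → n = 627 per group.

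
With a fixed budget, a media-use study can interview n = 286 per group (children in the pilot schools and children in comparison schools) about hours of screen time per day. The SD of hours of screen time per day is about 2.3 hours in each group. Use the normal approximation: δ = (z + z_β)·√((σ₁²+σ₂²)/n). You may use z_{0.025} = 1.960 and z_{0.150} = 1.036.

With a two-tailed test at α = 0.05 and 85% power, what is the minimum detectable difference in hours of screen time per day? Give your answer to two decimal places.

δ = (z_{α/2} + z_β) · √((σ₁²+σ₂²)/n)
  = (1.960 + 1.036) · √(10.58/286)
  = 2.996 · √0.03699
  = 2.996 · 0.1923
  = 0.5762

Minimum detectable difference ≈ 0.58 hours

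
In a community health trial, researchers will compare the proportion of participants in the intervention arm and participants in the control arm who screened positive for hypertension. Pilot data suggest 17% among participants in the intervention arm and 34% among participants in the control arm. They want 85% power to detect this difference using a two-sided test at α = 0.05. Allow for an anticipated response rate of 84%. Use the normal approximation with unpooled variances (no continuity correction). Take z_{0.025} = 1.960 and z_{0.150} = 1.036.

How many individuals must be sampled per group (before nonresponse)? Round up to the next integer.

n = (z_{α/2} + z_β)² · [p₁(1−p₁) + p₂(1−p₂)] / (p₁ − p₂)²
  = (1.960 + 1.036)² · (0.17·0.83 + 0.34·0.66) / (-0.17)²
  = (2.996)² · (0.1411 + 0.2244) / 0.0289
  = 8.9760 · 0.3655 / 0.0289
  = 113.52
Adjust for 84% response: 113.52 / 0.84 = 135.14.
Round up → n = 136 per group.

n = 136 per group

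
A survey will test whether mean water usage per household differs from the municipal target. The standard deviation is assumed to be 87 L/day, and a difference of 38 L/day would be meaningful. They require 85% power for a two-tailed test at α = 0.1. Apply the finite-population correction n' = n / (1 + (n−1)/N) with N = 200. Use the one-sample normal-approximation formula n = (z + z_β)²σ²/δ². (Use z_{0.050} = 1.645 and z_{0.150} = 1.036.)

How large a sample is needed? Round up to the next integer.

n = (z_{α/2} + z_β)² · σ² / δ²
  = (1.645 + 1.036)² · 87² / 38²
  = 7.1878 · 7569 / 1444
  = 37.68
Finite-population correction (N = 200): 37.68 / (1 + (37.68 − 1)/200) = 31.84.
Round up → n = 32.

n = 32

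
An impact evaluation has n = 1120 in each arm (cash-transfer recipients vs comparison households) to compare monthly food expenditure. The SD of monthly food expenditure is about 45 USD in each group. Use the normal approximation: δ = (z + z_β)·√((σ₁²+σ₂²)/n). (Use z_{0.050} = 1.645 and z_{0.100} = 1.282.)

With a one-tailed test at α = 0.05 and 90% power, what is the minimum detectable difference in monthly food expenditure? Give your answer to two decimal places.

Minimum detectable difference ≈ 5.57 USD

δ = (z_α + z_β) · √((σ₁²+σ₂²)/n)
  = (1.645 + 1.282) · √(4050/1120)
  = 2.927 · √3.6161
  = 2.927 · 1.9016
  = 5.5660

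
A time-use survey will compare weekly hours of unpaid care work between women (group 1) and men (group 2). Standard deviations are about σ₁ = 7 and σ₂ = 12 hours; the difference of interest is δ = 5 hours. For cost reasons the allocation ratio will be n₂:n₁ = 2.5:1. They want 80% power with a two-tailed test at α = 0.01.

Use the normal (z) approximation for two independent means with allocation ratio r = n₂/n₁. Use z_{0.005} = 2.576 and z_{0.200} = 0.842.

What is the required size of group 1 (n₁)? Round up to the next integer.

n₁ = 50

n₁ = (z_{α/2} + z_β)² · (σ₁² + σ₂²/r) / δ²
   = (2.576 + 0.842)² · (7² + 12²/2.5) / 5²
   = 11.6827 · (49 + 57.6) / 25
   = 11.6827 · 106.6 / 25
   = 49.82
Round up → n₁ = 50; n₂ = r·n₁ = 2.5 × 50 = 125.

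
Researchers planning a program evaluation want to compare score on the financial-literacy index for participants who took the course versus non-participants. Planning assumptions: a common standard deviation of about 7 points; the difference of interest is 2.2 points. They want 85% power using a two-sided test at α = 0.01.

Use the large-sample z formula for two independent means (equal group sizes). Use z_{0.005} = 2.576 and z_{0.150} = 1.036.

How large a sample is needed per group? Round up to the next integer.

n = (z_{α/2} + z_β)² · (σ₁² + σ₂²) / δ²
  = (2.576 + 1.036)² · (2·7² = 98) / 2.2²
  = 13.0465 · 98 / 4.84
  = 264.17
Round up → n = 265 per group.

n = 265 per group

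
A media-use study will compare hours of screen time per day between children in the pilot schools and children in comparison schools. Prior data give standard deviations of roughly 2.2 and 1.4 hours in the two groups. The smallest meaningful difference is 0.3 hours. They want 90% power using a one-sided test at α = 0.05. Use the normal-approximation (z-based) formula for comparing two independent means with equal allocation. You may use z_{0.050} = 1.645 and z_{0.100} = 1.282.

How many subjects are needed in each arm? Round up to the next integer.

n = (z_α + z_β)² · (σ₁² + σ₂²) / δ²
  = (1.645 + 1.282)² · (2.2² + 1.4² = 6.8) / 0.3²
  = 8.5673 · 6.8 / 0.09
  = 647.31
Round up → n = 648 per group.

n = 648 per group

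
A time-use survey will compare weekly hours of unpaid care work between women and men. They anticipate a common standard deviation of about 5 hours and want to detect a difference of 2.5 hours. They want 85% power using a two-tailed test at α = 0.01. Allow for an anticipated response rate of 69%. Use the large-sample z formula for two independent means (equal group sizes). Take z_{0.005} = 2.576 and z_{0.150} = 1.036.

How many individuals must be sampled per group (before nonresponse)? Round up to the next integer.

n = 152 per group

n = (z_{α/2} + z_β)² · (σ₁² + σ₂²) / δ²
  = (2.576 + 1.036)² · (2·5² = 50) / 2.5²
  = 13.0465 · 50 / 6.25
  = 104.37
Adjust for 69% response: 104.37 / 0.69 = 151.26.
Round up → n = 152 per group.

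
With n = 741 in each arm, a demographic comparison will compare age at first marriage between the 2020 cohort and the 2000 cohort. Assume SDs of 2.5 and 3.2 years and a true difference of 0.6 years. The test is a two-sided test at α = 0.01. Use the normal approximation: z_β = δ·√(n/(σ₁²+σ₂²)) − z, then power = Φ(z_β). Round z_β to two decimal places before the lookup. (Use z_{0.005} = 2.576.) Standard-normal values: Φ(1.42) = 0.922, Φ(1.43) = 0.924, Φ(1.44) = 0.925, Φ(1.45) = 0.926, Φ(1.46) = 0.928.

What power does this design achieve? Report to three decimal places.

Power ≈ 0.926

z_β = δ·√(n/(σ₁²+σ₂²)) − z_{α/2}
    = 0.6 · √(741/16.49) − 2.576
    = 0.6 · 6.70346 − 2.576
    = 4.0221 − 2.576 = 1.4461 → 1.45
Power = Φ(1.45) = 0.926.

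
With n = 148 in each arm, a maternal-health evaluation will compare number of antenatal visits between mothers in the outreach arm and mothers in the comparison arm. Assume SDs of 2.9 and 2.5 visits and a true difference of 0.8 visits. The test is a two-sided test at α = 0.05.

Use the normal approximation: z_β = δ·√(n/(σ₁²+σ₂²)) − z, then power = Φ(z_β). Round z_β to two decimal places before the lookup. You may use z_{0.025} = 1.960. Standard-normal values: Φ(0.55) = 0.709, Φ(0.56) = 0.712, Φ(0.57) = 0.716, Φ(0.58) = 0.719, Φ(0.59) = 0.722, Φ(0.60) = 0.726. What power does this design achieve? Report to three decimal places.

Power ≈ 0.719

z_β = δ·√(n/(σ₁²+σ₂²)) − z_{α/2}
    = 0.8 · √(148/14.66) − 1.960
    = 0.8 · 3.17734 − 1.960
    = 2.5419 − 1.960 = 0.5819 → 0.58
Power = Φ(0.58) = 0.719.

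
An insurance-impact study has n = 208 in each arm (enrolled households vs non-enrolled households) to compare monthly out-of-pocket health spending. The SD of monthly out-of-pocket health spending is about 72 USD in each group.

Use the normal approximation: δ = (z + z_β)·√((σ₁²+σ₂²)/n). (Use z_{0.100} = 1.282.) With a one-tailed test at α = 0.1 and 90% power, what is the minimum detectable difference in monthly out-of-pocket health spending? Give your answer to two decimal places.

δ = (z_α + z_β) · √((σ₁²+σ₂²)/n)
  = (1.282 + 1.282) · √(10368/208)
  = 2.564 · √49.8462
  = 2.564 · 7.0602
  = 18.1023

Minimum detectable difference ≈ 18.10 USD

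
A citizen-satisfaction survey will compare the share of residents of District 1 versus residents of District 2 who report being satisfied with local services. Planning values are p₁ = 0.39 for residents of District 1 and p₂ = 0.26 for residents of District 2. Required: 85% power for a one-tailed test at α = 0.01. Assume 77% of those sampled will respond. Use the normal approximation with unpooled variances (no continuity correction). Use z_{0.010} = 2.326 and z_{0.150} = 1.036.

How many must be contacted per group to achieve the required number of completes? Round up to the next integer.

n = (z_α + z_β)² · [p₁(1−p₁) + p₂(1−p₂)] / (p₁ − p₂)²
  = (2.326 + 1.036)² · (0.39·0.61 + 0.26·0.74) / (0.13)²
  = (3.362)² · (0.2379 + 0.1924) / 0.0169
  = 11.3030 · 0.4303 / 0.0169
  = 287.79
Adjust for 77% response: 287.79 / 0.77 = 373.76.
Round up → n = 374 per group.

n = 374 per group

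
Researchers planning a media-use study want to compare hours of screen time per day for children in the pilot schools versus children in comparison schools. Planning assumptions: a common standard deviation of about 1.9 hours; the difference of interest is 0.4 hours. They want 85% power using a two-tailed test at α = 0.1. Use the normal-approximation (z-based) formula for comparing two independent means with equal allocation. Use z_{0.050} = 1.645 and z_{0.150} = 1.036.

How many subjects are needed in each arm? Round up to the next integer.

n = (z_{α/2} + z_β)² · (σ₁² + σ₂²) / δ²
  = (1.645 + 1.036)² · (2·1.9² = 7.22) / 0.4²
  = 7.1878 · 7.22 / 0.16
  = 324.35
Round up → n = 325 per group.

n = 325 per group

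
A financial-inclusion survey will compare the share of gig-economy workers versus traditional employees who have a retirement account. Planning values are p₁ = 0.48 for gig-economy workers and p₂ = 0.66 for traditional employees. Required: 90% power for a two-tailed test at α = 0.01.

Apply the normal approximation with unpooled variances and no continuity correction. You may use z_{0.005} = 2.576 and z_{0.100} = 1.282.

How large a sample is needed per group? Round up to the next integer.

n = (z_{α/2} + z_β)² · [p₁(1−p₁) + p₂(1−p₂)] / (p₁ − p₂)²
  = (2.576 + 1.282)² · (0.48·0.52 + 0.66·0.34) / (-0.18)²
  = (3.858)² · (0.2496 + 0.2244) / 0.0324
  = 14.8842 · 0.4740 / 0.0324
  = 217.75
Round up → n = 218 per group.

n = 218 per group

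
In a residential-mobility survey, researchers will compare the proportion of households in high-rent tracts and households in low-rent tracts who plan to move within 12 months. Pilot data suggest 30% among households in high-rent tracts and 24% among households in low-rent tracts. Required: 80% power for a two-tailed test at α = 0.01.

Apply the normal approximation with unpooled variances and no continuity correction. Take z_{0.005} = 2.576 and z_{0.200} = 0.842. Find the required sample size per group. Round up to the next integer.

n = (z_{α/2} + z_β)² · [p₁(1−p₁) + p₂(1−p₂)] / (p₁ − p₂)²
  = (2.576 + 0.842)² · (0.30·0.70 + 0.24·0.76) / (0.06)²
  = (3.418)² · (0.2100 + 0.1824) / 0.0036
  = 11.6827 · 0.3924 / 0.0036
  = 1273.42
Round up → n = 1274 per group.

n = 1274 per group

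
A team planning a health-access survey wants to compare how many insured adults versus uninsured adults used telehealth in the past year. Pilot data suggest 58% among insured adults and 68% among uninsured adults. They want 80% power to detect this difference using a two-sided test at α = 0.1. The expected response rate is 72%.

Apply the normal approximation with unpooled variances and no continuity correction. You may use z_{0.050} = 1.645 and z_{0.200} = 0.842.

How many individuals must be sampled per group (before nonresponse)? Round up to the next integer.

n = 397 per group

n = (z_{α/2} + z_β)² · [p₁(1−p₁) + p₂(1−p₂)] / (p₁ − p₂)²
  = (1.645 + 0.842)² · (0.58·0.42 + 0.68·0.32) / (-0.10)²
  = (2.487)² · (0.2436 + 0.2176) / 0.0100
  = 6.1852 · 0.4612 / 0.0100
  = 285.26
Adjust for 72% response: 285.26 / 0.72 = 396.19.
Round up → n = 397 per group.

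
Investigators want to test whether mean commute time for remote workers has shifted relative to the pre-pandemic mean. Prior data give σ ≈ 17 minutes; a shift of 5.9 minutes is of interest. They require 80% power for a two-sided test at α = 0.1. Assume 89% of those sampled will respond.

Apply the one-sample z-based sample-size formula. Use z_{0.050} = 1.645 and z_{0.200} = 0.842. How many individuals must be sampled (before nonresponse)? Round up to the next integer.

n = 58

n = (z_{α/2} + z_β)² · σ² / δ²
  = (1.645 + 0.842)² · 17² / 5.9²
  = 6.1852 · 289 / 34.81
  = 51.35
Adjust for 89% response: 51.35 / 0.89 = 57.70.
Round up → n = 58.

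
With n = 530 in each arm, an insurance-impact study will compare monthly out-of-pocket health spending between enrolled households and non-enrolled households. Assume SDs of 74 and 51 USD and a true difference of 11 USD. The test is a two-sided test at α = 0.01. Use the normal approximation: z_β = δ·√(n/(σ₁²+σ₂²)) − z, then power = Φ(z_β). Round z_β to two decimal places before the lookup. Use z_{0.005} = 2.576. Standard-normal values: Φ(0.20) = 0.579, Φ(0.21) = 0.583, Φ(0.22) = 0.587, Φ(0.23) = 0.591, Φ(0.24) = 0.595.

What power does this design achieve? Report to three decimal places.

z_β = δ·√(n/(σ₁²+σ₂²)) − z_{α/2}
    = 11 · √(530/8077) − 2.576
    = 11 · 0.25616 − 2.576
    = 2.8178 − 2.576 = 0.2418 → 0.24
Power = Φ(0.24) = 0.595.

Power ≈ 0.595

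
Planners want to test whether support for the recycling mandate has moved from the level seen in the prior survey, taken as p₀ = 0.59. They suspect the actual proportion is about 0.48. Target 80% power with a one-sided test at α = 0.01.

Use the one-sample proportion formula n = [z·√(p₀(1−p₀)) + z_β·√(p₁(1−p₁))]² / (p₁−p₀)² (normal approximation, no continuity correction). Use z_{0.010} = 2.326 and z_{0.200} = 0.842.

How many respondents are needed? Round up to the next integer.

n = 203

n = [z_α·√(p₀q₀) + z_β·√(p₁q₁)]² / (p₁ − p₀)²
  = [2.326·√(0.59·0.41) + 0.842·√(0.48·0.52)]² / (-0.11)²
  = [2.326·0.4918 + 0.842·0.4996]² / 0.0121
  = [1.5647]² / 0.0121
  = 202.33
Round up → n = 203.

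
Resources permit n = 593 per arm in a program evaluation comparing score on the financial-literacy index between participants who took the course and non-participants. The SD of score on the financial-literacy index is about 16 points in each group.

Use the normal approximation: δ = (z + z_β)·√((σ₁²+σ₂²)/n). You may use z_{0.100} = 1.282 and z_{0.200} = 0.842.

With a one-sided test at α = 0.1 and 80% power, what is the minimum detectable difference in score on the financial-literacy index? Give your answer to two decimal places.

Minimum detectable difference ≈ 1.97 points

δ = (z_α + z_β) · √((σ₁²+σ₂²)/n)
  = (1.282 + 0.842) · √(512/593)
  = 2.124 · √0.86341
  = 2.124 · 0.9292
  = 1.9736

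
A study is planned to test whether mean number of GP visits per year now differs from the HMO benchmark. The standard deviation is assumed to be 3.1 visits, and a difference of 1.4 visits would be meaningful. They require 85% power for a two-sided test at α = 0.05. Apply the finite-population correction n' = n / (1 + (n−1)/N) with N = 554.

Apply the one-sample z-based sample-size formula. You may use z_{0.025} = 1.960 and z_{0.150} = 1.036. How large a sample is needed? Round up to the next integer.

n = 41

n = (z_{α/2} + z_β)² · σ² / δ²
  = (1.960 + 1.036)² · 3.1² / 1.4²
  = 8.9760 · 9.61 / 1.96
  = 44.01
Finite-population correction (N = 554): 44.01 / (1 + (44.01 − 1)/554) = 40.84.
Round up → n = 41.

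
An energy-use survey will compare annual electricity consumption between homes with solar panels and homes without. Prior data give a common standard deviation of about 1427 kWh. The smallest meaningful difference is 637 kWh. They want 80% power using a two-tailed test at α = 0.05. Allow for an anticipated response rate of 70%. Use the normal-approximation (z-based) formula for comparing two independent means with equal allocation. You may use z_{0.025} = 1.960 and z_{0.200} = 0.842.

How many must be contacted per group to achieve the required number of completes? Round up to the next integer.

n = 113 per group

n = (z_{α/2} + z_β)² · (σ₁² + σ₂²) / δ²
  = (1.960 + 0.842)² · (2·1427² = 4072658) / 637²
  = 7.8512 · 4072658 / 405769
  = 78.80
Adjust for 70% response: 78.80 / 0.70 = 112.57.
Round up → n = 113 per group.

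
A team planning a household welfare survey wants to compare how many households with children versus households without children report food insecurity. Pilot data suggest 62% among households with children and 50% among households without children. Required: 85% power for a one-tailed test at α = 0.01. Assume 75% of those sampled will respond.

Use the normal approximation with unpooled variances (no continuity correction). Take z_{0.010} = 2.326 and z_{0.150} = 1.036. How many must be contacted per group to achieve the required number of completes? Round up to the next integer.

n = 509 per group

n = (z_α + z_β)² · [p₁(1−p₁) + p₂(1−p₂)] / (p₁ − p₂)²
  = (2.326 + 1.036)² · (0.62·0.38 + 0.50·0.50) / (0.12)²
  = (3.362)² · (0.2356 + 0.2500) / 0.0144
  = 11.3030 · 0.4856 / 0.0144
  = 381.16
Adjust for 75% response: 381.16 / 0.75 = 508.22.
Round up → n = 509 per group.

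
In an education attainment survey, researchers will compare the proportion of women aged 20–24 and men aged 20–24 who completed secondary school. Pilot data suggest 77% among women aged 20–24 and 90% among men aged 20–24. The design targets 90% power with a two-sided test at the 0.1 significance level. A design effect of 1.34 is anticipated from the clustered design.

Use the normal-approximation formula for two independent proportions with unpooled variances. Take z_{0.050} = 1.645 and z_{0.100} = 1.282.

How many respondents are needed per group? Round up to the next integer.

n = 182 per group

n = (z_{α/2} + z_β)² · [p₁(1−p₁) + p₂(1−p₂)] / (p₁ − p₂)²
  = (1.645 + 1.282)² · (0.77·0.23 + 0.90·0.10) / (-0.13)²
  = (2.927)² · (0.1771 + 0.0900) / 0.0169
  = 8.5673 · 0.2671 / 0.0169
  = 135.40
Design effect: 1.34 × 135.40 = 181.44.
Round up → n = 182 per group.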